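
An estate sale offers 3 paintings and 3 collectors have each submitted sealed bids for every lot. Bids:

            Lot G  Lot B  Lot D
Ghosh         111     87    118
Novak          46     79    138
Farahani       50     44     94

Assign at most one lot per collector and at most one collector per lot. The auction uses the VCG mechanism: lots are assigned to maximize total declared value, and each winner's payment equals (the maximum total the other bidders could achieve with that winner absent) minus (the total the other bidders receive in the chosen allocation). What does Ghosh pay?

Ghosh pays $6.

Efficient allocation: Ghosh→Lot G ($111), Novak→Lot D ($138), Farahani→Lot B ($44); total welfare W = $293.
Ghosh receives Lot G at value $111, so the others get W − 111 = $182.
Without Ghosh: best allocation of the remaining 2 bidders over all 3 lots is Novak→Lot D ($138), Farahani→Lot G ($50), total $188.
VCG payment = (others' best without Ghosh) − (others' welfare with Ghosh) = 188 − 182 = $6.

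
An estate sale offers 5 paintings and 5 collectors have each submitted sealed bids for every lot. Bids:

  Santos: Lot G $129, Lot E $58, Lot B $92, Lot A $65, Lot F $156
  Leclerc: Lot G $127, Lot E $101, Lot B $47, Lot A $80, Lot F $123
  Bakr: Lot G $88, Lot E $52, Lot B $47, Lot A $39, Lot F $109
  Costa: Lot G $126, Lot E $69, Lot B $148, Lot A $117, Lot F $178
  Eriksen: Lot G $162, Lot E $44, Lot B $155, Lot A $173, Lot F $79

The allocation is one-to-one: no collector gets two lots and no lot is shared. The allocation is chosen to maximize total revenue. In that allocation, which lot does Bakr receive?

Bakr receives Lot G.

Optimal: Santos→Lot F ($156), Leclerc→Lot E ($101), Bakr→Lot G ($88), Costa→Lot B ($148), Eriksen→Lot A ($173) — total 156+101+88+148+173 = $666.
Column-greedy (each lot in turn goes to its best remaining collector) gives $585, worse by 81.
Swapping Santos↔Leclerc (Santos→Lot E $58, Leclerc→Lot F $123) loses 76.
Checked against all permutations: $666 is optimal.
Bakr's own top lot is Lot F ($109), but forcing Bakr→Lot F and reassigning the rest optimally gives only $660 — worse by 6.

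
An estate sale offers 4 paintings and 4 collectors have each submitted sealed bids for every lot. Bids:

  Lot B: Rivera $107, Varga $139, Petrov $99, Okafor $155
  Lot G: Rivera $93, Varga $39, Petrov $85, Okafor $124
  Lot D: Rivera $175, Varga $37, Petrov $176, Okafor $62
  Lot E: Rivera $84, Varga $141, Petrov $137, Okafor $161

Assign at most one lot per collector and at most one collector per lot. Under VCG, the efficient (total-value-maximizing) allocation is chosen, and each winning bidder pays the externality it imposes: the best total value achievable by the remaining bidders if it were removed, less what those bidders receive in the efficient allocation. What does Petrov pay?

Efficient allocation: Rivera→Lot D ($175), Varga→Lot B ($139), Petrov→Lot E ($137), Okafor→Lot G ($124); total welfare W = $575.
Petrov receives Lot E at value $137, so the others get W − 137 = $438.
Without Petrov: best allocation of the remaining 3 bidders over all 4 lots is Rivera→Lot D ($175), Varga→Lot B ($139), Okafor→Lot E ($161), total $475.
VCG payment = (others' best without Petrov) − (others' welfare with Petrov) = 475 − 438 = $37.

Petrov pays $37.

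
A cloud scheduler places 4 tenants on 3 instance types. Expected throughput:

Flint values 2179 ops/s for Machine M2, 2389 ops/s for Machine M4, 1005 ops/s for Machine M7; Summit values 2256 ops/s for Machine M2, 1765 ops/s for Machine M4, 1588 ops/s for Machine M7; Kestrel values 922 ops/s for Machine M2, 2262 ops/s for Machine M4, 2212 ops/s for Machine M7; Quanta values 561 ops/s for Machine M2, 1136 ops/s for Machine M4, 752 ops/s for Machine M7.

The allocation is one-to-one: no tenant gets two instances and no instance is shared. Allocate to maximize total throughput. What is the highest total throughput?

Maximum total: 6857 ops/s

Optimal: Summit→Machine M2 (2256 ops/s), Flint→Machine M4 (2389 ops/s), Kestrel→Machine M7 (2212 ops/s) — total 2256+2389+2212 = 6857 ops/s.
Swapping Kestrel↔Flint (Kestrel→Machine M4 2262 ops/s, Flint→Machine M7 1005 ops/s) loses 1334.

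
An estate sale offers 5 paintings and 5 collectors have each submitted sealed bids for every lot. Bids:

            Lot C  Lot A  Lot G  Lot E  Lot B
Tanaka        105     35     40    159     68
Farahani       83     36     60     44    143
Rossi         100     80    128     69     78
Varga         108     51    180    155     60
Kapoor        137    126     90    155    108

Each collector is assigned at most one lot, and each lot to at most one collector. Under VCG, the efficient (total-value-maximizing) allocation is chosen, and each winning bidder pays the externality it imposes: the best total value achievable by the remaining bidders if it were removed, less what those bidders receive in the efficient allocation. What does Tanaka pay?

Tanaka pays $29.

Efficient allocation: Tanaka→Lot E ($159), Farahani→Lot B ($143), Rossi→Lot C ($100), Varga→Lot G ($180), Kapoor→Lot A ($126); total welfare W = $708.
Tanaka receives Lot E at value $159, so the others get W − 159 = $549.
Without Tanaka: best allocation of the remaining 4 bidders over all 5 lots is Farahani→Lot B ($143), Rossi→Lot C ($100), Varga→Lot G ($180), Kapoor→Lot E ($155), total $578.
VCG payment = (others' best without Tanaka) − (others' welfare with Tanaka) = 578 − 549 = $29.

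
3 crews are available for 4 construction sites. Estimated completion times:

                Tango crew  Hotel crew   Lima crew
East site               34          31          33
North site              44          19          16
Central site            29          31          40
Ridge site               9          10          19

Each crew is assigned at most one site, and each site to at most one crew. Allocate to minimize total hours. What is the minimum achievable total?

Optimal: Tango crew→Central site (29 hours), Hotel crew→Ridge site (10 hours), Lima crew→North site (16 hours) — total 29+10+16 = 55 hours.
Column-greedy (each site in turn goes to its cheapest remaining crew) gives 76 hours, worse by 21.
Swapping Tango crew↔Hotel crew (Tango crew→Ridge site 9 hours, Hotel crew→Central site 31 hours) adds 1.

Minimum total: 55 hours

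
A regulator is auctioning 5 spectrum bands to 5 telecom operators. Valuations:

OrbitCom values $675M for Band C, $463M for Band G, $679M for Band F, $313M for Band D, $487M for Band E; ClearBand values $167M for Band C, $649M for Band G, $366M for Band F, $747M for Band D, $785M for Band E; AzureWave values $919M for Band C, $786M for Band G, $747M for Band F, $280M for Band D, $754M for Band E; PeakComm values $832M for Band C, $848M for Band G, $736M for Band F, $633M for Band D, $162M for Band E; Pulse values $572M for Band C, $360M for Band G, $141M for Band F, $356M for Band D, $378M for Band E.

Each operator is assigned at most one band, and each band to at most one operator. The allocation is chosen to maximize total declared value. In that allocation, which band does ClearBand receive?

ClearBand receives Band D.

Treat this as an assignment problem: match each operator to one band.
Optimal: OrbitCom→Band F ($679M), ClearBand→Band D ($747M), AzureWave→Band E ($754M), PeakComm→Band G ($848M), Pulse→Band C ($572M) — total 679+747+754+848+572 = $3600M.
No other one-to-one assignment exceeds $3600M.
ClearBand's own top band is Band E ($785M), but forcing ClearBand→Band E and reassigning the rest optimally gives only $3587M — worse by 13.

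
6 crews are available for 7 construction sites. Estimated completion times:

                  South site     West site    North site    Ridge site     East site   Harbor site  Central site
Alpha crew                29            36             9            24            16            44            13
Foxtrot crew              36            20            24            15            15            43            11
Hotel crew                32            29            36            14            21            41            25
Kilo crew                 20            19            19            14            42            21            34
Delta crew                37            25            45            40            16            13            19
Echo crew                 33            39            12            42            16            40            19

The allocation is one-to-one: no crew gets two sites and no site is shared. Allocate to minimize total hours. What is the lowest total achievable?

Minimum total: 82 hours

This is a one-to-one assignment (minimum-cost bipartite matching).
Optimal: Alpha crew→North site (9 hours), Foxtrot crew→Central site (11 hours), Hotel crew→Ridge site (14 hours), Kilo crew→West site (19 hours), Delta crew→Harbor site (13 hours), Echo crew→East site (16 hours) — total 9+11+14+19+13+16 = 82 hours.
Column-greedy (each site in turn goes to its cheapest remaining crew) gives 119 hours, worse by 37.
Next-best assignment: Alpha crew→North site, Foxtrot crew→Central site, Hotel crew→Ridge site, Kilo crew→South site, Delta crew→Harbor site, Echo crew→East site = 83 hours.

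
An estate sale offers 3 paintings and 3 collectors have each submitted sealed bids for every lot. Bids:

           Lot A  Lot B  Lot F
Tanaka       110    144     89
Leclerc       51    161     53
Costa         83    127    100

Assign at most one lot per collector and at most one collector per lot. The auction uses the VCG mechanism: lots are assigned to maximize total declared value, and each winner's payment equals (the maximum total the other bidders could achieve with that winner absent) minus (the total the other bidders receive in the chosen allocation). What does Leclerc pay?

Leclerc pays $34.

Efficient allocation: Tanaka→Lot A ($110), Leclerc→Lot B ($161), Costa→Lot F ($100); total welfare W = $371.
Leclerc receives Lot B at value $161, so the others get W − 161 = $210.
Without Leclerc: best allocation of the remaining 2 bidders over all 3 lots is Tanaka→Lot B ($144), Costa→Lot F ($100), total $244.
VCG payment = (others' best without Leclerc) − (others' welfare with Leclerc) = 244 − 210 = $34.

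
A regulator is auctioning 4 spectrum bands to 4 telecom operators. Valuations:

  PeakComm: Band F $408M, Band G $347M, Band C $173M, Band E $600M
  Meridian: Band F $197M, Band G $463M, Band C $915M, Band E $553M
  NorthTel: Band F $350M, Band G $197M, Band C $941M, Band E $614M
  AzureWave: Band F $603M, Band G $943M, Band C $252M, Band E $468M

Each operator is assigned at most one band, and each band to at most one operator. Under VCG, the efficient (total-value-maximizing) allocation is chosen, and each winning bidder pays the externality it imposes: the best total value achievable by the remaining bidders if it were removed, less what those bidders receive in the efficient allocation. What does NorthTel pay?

NorthTel pays $192M.

Efficient allocation: PeakComm→Band F ($408M), Meridian→Band C ($915M), NorthTel→Band E ($614M), AzureWave→Band G ($943M); total welfare W = $2880M.
NorthTel receives Band E at value $614M, so the others get W − 614 = $2266M.
Without NorthTel: best allocation of the remaining 3 bidders over all 4 bands is PeakComm→Band E ($600M), Meridian→Band C ($915M), AzureWave→Band G ($943M), total $2458M.
VCG payment = (others' best without NorthTel) − (others' welfare with NorthTel) = 2458 − 2266 = $192M.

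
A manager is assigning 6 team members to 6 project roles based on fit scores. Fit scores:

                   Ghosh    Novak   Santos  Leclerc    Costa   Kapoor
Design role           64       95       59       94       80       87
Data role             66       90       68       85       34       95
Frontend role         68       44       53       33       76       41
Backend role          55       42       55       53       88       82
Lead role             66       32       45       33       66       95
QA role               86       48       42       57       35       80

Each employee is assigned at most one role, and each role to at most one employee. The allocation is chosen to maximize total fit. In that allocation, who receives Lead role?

This is the linear assignment problem.
Optimal: Ghosh→QA role (86 pts), Novak→Data role (90 pts), Santos→Frontend role (53 pts), Leclerc→Design role (94 pts), Costa→Backend role (88 pts), Kapoor→Lead role (95 pts) — total 86+90+53+94+88+95 = 506 pts.
Max-entry greedy (repeatedly take the single best remaining cell) gives 450 pts, worse by 56.
Next-best assignment: Ghosh→QA role, Novak→Design role, Santos→Frontend role, Leclerc→Data role, Costa→Backend role, Kapoor→Lead role = 502 pts.
Swapping Novak↔Costa (Novak→Backend role 42 pts, Costa→Data role 34 pts) loses 102.
Kapoor's own top role is Data role (95 pts), but forcing Kapoor→Data role and reassigning the rest optimally gives only 454 pts — worse by 52.

Kapoor receives Lead role.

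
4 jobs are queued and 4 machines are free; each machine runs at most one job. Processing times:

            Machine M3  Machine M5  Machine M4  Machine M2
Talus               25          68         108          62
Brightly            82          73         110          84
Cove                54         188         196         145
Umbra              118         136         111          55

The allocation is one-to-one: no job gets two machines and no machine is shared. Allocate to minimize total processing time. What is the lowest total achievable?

Min total: 287 min

Optimal: Talus→Machine M5 (68 min), Brightly→Machine M4 (110 min), Cove→Machine M3 (54 min), Umbra→Machine M2 (55 min) — total 68+110+54+55 = 287 min.
Row-greedy (each job in turn takes its cheapest remaining machine) gives 354 min, worse by 67.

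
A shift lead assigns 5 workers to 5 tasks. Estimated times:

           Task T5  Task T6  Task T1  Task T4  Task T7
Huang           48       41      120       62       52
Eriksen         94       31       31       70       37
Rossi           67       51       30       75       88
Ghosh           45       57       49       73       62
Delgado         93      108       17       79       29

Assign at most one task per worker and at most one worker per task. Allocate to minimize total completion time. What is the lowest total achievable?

Minimum total: 197 min

This is a one-to-one assignment (minimum-cost bipartite matching).
Optimal: Huang→Task T4 (62 min), Eriksen→Task T6 (31 min), Rossi→Task T1 (30 min), Ghosh→Task T5 (45 min), Delgado→Task T7 (29 min) — total 62+31+30+45+29 = 197 min.
Min-entry greedy (repeatedly take the single cheapest remaining cell) gives 220 min, worse by 23.
Next-best assignment: Huang→Task T5, Eriksen→Task T6, Rossi→Task T1, Ghosh→Task T4, Delgado→Task T7 = 211 min.
Swapping Delgado↔Eriksen (Delgado→Task T6 108 min, Eriksen→Task T7 37 min) adds 85.
No other one-to-one assignment undercuts 197 min.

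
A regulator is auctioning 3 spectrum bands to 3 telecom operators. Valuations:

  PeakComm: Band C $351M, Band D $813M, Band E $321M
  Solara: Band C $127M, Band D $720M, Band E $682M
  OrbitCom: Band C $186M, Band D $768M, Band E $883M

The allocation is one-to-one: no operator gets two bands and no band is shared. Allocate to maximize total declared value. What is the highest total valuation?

Maximum total: $1954M

This is the linear assignment problem.
Optimal: PeakComm→Band C ($351M), Solara→Band D ($720M), OrbitCom→Band E ($883M) — total 351+720+883 = $1954M.
Max-entry greedy (repeatedly take the single best remaining cell) gives $1823M, worse by 131.
Next-best assignment: PeakComm→Band D, Solara→Band C, OrbitCom→Band E = $1823M.
Every other assignment is strictly worse.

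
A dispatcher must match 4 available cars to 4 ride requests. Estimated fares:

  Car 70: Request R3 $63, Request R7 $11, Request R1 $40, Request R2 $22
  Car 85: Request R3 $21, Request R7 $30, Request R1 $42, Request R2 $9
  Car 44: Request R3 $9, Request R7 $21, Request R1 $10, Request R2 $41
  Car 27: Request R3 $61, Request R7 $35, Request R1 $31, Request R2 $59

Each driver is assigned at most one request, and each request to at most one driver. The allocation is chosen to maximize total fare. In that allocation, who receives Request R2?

Car 27 receives Request R2.

Optimal: Car 70→Request R3 ($63), Car 85→Request R1 ($42), Car 44→Request R7 ($21), Car 27→Request R2 ($59) — total 63+42+21+59 = $185.
Column-greedy (each request in turn goes to its best remaining driver) gives $181, worse by 4.
Car 27's own top request is Request R3 ($61), but forcing Car 27→Request R3 and reassigning the rest optimally gives only $172 — worse by 13.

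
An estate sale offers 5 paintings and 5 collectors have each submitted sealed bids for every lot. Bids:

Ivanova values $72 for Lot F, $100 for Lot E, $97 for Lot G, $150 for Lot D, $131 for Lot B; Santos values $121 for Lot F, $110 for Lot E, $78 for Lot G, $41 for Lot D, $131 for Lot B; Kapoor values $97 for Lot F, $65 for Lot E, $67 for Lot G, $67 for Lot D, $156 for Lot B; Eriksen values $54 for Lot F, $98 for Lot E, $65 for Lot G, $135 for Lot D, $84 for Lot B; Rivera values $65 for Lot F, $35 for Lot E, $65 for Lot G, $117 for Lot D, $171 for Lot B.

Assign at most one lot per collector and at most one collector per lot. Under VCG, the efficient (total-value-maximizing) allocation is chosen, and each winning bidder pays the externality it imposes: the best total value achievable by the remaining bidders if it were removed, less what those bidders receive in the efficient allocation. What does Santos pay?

Santos pays $16.

Efficient allocation: Ivanova→Lot G ($97), Santos→Lot E ($110), Kapoor→Lot F ($97), Eriksen→Lot D ($135), Rivera→Lot B ($171); total welfare W = $610.
Santos receives Lot E at value $110, so the others get W − 110 = $500.
Without Santos: best allocation of the remaining 4 bidders over all 5 lots is Ivanova→Lot D ($150), Kapoor→Lot F ($97), Eriksen→Lot E ($98), Rivera→Lot B ($171), total $516.
VCG payment = (others' best without Santos) − (others' welfare with Santos) = 516 − 500 = $16.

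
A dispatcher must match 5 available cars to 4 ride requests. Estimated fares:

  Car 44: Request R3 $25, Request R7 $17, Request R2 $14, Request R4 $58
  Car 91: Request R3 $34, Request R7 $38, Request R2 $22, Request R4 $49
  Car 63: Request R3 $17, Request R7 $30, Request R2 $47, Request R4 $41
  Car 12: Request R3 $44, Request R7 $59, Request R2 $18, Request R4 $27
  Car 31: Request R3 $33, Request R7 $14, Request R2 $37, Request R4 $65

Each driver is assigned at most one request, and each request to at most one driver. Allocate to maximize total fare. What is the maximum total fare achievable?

This is the linear assignment problem.
Optimal: Car 91→Request R3 ($34), Car 12→Request R7 ($59), Car 63→Request R2 ($47), Car 31→Request R4 ($65) — total 34+59+47+65 = $205.
Row-greedy (each driver in turn takes its best remaining request) gives $187, worse by 18.
Next-best assignment: Car 91→Request R3, Car 12→Request R7, Car 63→Request R2, Car 44→Request R4 = $198.
Swapping Car 12↔Car 91 (Car 12→Request R3 $44, Car 91→Request R7 $38) loses 11.
Checked against all permutations: $205 is optimal.

Maximum total: $205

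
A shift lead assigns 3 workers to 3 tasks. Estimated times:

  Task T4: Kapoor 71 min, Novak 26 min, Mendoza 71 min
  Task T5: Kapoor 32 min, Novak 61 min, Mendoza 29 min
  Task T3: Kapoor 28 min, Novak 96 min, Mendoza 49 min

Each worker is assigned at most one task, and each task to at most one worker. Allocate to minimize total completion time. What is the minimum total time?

Optimal: Kapoor→Task T3 (28 min), Novak→Task T4 (26 min), Mendoza→Task T5 (29 min) — total 28+26+29 = 83 min.
No other one-to-one assignment undercuts 83 min.

Minimum total: 83 min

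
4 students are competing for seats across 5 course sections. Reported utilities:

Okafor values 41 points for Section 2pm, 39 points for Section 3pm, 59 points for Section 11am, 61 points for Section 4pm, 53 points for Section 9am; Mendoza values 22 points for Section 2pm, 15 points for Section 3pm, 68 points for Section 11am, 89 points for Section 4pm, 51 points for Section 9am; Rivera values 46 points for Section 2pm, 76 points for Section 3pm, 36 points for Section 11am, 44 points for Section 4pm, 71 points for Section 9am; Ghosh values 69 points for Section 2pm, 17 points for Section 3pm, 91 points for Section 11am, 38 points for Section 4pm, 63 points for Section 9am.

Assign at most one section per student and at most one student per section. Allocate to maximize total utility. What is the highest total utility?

This is a one-to-one assignment (maximum-weight bipartite matching).
Optimal: Okafor→Section 9am (53 points), Mendoza→Section 4pm (89 points), Rivera→Section 3pm (76 points), Ghosh→Section 11am (91 points) — total 53+89+76+91 = 309 points.
Column-greedy (each section in turn goes to its best remaining student) gives 274 points, worse by 35.
Swapping Rivera↔Okafor (Rivera→Section 9am 71 points, Okafor→Section 3pm 39 points) loses 19.
Checked against all permutations: 309 points is optimal.

Maximum total: 309 points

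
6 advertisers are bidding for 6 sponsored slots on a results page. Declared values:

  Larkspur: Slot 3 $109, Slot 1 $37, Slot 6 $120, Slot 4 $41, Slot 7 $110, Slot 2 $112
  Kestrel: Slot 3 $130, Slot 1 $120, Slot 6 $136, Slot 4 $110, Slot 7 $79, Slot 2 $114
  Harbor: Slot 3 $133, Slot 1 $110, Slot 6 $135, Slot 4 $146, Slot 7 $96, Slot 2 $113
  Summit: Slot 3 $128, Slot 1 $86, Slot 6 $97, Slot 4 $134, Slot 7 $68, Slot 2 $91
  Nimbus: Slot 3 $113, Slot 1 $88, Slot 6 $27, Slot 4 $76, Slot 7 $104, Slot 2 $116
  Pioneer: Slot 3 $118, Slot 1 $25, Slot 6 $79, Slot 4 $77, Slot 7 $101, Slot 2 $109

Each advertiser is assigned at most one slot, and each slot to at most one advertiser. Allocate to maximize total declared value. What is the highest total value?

Maximum total: $733

This is the linear assignment problem.
Optimal: Larkspur→Slot 7 ($110), Kestrel→Slot 1 ($120), Harbor→Slot 6 ($135), Summit→Slot 4 ($134), Nimbus→Slot 2 ($116), Pioneer→Slot 3 ($118) — total 110+120+135+134+116+118 = $733.
Max-entry greedy (repeatedly take the single best remaining cell) gives $661, worse by 72.
Swapping Kestrel↔Pioneer (Kestrel→Slot 3 $130, Pioneer→Slot 1 $25) loses 83.
No other one-to-one assignment exceeds $733.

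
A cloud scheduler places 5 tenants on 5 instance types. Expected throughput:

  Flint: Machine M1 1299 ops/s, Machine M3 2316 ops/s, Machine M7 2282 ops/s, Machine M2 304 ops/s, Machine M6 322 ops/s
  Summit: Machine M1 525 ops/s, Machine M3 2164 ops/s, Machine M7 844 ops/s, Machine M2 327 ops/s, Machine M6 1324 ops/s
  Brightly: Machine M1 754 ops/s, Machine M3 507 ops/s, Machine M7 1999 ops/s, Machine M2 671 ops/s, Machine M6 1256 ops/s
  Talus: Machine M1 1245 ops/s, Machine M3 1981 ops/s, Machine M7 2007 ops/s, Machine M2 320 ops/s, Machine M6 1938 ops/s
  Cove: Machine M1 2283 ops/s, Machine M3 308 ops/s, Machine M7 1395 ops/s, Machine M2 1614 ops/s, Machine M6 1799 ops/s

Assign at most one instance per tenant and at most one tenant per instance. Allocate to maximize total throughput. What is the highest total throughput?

Optimal: Flint→Machine M7 (2282 ops/s), Summit→Machine M3 (2164 ops/s), Brightly→Machine M2 (671 ops/s), Talus→Machine M6 (1938 ops/s), Cove→Machine M1 (2283 ops/s) — total 2282+2164+671+1938+2283 = 9338 ops/s.
Row-greedy (each tenant in turn takes its best remaining instance) gives 8498 ops/s, worse by 840.
Next-best assignment: Flint→Machine M1, Summit→Machine M3, Brightly→Machine M7, Talus→Machine M6, Cove→Machine M2 = 9014 ops/s.
Swapping Talus↔Cove (Talus→Machine M1 1245 ops/s, Cove→Machine M6 1799 ops/s) loses 1177.
No other one-to-one assignment exceeds 9338 ops/s.

Maximum total: 9338 ops/s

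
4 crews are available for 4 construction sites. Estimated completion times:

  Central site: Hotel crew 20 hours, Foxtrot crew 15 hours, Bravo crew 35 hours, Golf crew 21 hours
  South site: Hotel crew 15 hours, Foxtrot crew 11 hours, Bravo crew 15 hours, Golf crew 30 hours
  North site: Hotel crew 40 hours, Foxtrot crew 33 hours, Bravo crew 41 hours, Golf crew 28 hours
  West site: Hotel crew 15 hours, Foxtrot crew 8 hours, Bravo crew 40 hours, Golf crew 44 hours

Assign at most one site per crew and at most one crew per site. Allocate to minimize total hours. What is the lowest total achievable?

This is a one-to-one assignment (minimum-cost bipartite matching).
Optimal: Hotel crew→Central site (20 hours), Foxtrot crew→West site (8 hours), Bravo crew→South site (15 hours), Golf crew→North site (28 hours) — total 20+8+15+28 = 71 hours.
Min-entry greedy (repeatedly take the single cheapest remaining cell) gives 85 hours, worse by 14.
Next-best assignment: Hotel crew→West site, Foxtrot crew→Central site, Bravo crew→South site, Golf crew→North site = 73 hours.

Min total: 71 hours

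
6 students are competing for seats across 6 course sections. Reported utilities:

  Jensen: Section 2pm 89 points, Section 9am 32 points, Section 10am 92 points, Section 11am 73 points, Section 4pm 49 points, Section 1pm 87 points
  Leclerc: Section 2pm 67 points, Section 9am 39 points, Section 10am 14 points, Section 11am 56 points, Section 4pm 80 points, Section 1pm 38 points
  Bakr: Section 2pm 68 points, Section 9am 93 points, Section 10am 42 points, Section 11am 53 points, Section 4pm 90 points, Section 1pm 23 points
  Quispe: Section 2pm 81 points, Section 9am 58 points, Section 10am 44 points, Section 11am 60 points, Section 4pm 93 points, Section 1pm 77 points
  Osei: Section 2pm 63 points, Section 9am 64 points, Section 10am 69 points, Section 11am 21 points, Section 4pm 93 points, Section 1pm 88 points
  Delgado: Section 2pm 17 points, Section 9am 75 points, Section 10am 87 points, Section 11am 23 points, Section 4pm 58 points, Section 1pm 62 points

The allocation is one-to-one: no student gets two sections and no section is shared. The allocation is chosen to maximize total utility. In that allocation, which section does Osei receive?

Optimal: Jensen→Section 2pm (89 points), Leclerc→Section 11am (56 points), Bakr→Section 9am (93 points), Quispe→Section 4pm (93 points), Osei→Section 1pm (88 points), Delgado→Section 10am (87 points) — total 89+56+93+93+88+87 = 506 points.
Max-entry greedy (repeatedly take the single best remaining cell) gives 456 points, worse by 50.
Next-best assignment: Jensen→Section 11am, Leclerc→Section 4pm, Bakr→Section 9am, Quispe→Section 2pm, Osei→Section 1pm, Delgado→Section 10am = 502 points.
No other one-to-one assignment exceeds 506 points.
Osei's own top section is Section 4pm (93 points), but forcing Osei→Section 4pm and reassigning the rest optimally gives only 497 points — worse by 9.

Osei receives Section 1pm.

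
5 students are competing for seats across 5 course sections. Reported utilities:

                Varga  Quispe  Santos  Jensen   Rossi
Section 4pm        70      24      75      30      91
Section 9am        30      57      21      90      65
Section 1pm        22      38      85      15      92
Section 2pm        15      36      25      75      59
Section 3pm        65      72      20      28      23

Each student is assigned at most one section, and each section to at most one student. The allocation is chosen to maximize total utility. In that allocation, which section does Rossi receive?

Treat this as an assignment problem: match each student to one section.
Optimal: Varga→Section 4pm (70 points), Quispe→Section 3pm (72 points), Santos→Section 1pm (85 points), Jensen→Section 9am (90 points), Rossi→Section 2pm (59 points) — total 70+72+85+90+59 = 376 points.
Max-entry greedy (repeatedly take the single best remaining cell) gives 344 points, worse by 32.
Next-best assignment: Varga→Section 3pm, Quispe→Section 9am, Santos→Section 1pm, Jensen→Section 2pm, Rossi→Section 4pm = 373 points.
Every other assignment is strictly worse.
Rossi's own top section is Section 1pm (92 points), but forcing Rossi→Section 1pm and reassigning the rest optimally gives only 364 points — worse by 12.

Rossi receives Section 2pm.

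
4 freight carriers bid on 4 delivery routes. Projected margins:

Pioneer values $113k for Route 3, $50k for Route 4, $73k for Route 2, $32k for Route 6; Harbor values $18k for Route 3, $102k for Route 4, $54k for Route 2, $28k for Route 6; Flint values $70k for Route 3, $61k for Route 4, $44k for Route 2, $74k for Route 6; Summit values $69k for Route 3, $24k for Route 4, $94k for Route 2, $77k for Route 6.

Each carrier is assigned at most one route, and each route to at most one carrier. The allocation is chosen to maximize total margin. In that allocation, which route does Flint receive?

Optimal: Pioneer→Route 3 ($113k), Harbor→Route 4 ($102k), Flint→Route 6 ($74k), Summit→Route 2 ($94k) — total 113+102+74+94 = $383k.
Next-best assignment: Pioneer→Route 3, Harbor→Route 4, Flint→Route 2, Summit→Route 6 = $336k.
No other one-to-one assignment exceeds $383k.

Flint receives Route 6.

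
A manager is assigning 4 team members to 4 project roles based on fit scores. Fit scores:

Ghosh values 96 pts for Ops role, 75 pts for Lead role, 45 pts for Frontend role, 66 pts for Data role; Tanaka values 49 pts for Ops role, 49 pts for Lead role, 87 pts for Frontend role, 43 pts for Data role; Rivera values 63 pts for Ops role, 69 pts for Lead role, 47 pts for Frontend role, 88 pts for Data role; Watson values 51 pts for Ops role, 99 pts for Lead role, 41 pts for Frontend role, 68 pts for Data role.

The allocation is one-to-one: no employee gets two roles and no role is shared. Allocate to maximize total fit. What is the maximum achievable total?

Maximum total: 370 pts

This is a one-to-one assignment (maximum-weight bipartite matching).
Optimal: Ghosh→Ops role (96 pts), Tanaka→Frontend role (87 pts), Rivera→Data role (88 pts), Watson→Lead role (99 pts) — total 96+87+88+99 = 370 pts.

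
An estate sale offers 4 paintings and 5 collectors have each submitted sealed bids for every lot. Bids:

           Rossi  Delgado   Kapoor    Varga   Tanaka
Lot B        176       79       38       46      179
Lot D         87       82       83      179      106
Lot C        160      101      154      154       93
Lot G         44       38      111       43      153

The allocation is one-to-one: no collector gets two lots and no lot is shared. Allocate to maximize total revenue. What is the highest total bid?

Optimal: Rossi→Lot B ($176), Varga→Lot D ($179), Kapoor→Lot C ($154), Tanaka→Lot G ($153) — total 176+179+154+153 = $662.
Row-greedy (each collector in turn takes its best remaining lot) gives $567, worse by 95.
Next-best assignment: Tanaka→Lot B, Varga→Lot D, Rossi→Lot C, Kapoor→Lot G = $629.
Swapping Varga↔Tanaka (Varga→Lot G $43, Tanaka→Lot D $106) loses 183.
Checked against all permutations: $662 is optimal.

Max total: $662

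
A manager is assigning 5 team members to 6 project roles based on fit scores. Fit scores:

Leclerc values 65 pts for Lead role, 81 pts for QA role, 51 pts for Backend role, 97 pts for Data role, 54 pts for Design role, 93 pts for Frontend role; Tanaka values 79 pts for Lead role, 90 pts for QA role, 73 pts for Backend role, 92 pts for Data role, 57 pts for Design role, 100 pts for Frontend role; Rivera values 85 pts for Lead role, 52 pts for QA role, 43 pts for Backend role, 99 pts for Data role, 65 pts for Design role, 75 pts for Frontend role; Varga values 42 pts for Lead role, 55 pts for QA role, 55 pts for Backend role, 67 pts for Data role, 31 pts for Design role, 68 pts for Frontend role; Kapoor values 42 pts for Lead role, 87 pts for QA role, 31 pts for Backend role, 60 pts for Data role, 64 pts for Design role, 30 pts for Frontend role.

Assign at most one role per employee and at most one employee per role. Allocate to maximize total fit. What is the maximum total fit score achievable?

This is a one-to-one assignment (maximum-weight bipartite matching).
Optimal: Leclerc→Data role (97 pts), Tanaka→Frontend role (100 pts), Rivera→Lead role (85 pts), Varga→Backend role (55 pts), Kapoor→QA role (87 pts) — total 97+100+85+55+87 = 424 pts.
Max-entry greedy (repeatedly take the single best remaining cell) gives 406 pts, worse by 18.
No other one-to-one assignment exceeds 424 pts.

Maximum total: 424 pts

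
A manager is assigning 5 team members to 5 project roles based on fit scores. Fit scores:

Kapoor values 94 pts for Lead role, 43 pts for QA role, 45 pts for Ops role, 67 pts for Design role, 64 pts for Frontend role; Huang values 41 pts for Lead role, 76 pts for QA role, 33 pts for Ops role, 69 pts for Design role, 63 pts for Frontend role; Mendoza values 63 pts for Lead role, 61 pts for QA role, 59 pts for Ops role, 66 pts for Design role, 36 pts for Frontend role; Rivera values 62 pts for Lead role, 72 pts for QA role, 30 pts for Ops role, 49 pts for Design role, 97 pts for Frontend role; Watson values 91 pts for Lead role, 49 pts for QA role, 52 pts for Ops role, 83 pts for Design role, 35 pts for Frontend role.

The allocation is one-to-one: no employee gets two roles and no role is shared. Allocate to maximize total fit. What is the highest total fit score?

Maximum total: 409 pts

Optimal: Kapoor→Lead role (94 pts), Huang→QA role (76 pts), Mendoza→Ops role (59 pts), Rivera→Frontend role (97 pts), Watson→Design role (83 pts) — total 94+76+59+97+83 = 409 pts.
Row-greedy (each employee in turn takes its best remaining role) gives 385 pts, worse by 24.
Next-best assignment: Kapoor→Design role, Huang→QA role, Mendoza→Ops role, Rivera→Frontend role, Watson→Lead role = 390 pts.
Swapping Kapoor↔Rivera (Kapoor→Frontend role 64 pts, Rivera→Lead role 62 pts) loses 65.
Every other assignment is strictly worse.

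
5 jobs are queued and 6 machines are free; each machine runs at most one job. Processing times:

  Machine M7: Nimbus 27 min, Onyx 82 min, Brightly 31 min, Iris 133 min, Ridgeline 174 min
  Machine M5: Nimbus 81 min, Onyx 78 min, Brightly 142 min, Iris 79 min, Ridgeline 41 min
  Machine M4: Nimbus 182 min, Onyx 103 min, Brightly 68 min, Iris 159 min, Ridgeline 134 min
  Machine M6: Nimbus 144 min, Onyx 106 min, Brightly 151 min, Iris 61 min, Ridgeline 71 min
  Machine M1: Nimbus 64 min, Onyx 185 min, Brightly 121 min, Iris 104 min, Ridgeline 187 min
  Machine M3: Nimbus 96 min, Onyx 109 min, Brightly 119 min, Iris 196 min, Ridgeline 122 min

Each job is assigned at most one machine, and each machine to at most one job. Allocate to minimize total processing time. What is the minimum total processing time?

Minimum total: 300 min

Optimal: Nimbus→Machine M1 (64 min), Onyx→Machine M4 (103 min), Brightly→Machine M7 (31 min), Iris→Machine M6 (61 min), Ridgeline→Machine M5 (41 min) — total 64+103+31+61+41 = 300 min.
Column-greedy (each machine in turn goes to its cheapest remaining job) gives 382 min, worse by 82.
Next-best assignment: Nimbus→Machine M7, Onyx→Machine M3, Brightly→Machine M4, Iris→Machine M6, Ridgeline→Machine M5 = 306 min.
No other one-to-one assignment undercuts 300 min.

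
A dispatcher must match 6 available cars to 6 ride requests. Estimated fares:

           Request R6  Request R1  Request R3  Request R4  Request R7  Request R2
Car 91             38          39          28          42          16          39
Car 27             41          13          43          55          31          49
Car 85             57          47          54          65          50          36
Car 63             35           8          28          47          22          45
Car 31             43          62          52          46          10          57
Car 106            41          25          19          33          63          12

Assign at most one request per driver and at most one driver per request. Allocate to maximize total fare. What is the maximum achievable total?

Optimal: Car 91→Request R6 ($38), Car 27→Request R4 ($55), Car 85→Request R3 ($54), Car 63→Request R2 ($45), Car 31→Request R1 ($62), Car 106→Request R7 ($63) — total 38+55+54+45+62+63 = $317.
Max-entry greedy (repeatedly take the single best remaining cell) gives $305, worse by 12.
Next-best assignment: Car 91→Request R6, Car 27→Request R3, Car 85→Request R4, Car 63→Request R2, Car 31→Request R1, Car 106→Request R7 = $316.
Checked against all permutations: $317 is optimal.

Maximum total: $317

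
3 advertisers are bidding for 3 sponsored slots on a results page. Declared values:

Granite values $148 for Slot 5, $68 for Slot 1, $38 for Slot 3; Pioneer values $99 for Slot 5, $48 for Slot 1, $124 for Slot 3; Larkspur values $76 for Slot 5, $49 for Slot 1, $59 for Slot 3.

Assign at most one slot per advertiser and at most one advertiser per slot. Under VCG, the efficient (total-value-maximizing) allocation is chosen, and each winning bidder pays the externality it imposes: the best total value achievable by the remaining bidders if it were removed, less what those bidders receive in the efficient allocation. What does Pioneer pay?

Pioneer pays $10.

Efficient allocation: Granite→Slot 5 ($148), Pioneer→Slot 3 ($124), Larkspur→Slot 1 ($49); total welfare W = $321.
Pioneer receives Slot 3 at value $124, so the others get W − 124 = $197.
Without Pioneer: best allocation of the remaining 2 bidders over all 3 slots is Granite→Slot 5 ($148), Larkspur→Slot 3 ($59), total $207.
VCG payment = (others' best without Pioneer) − (others' welfare with Pioneer) = 207 − 197 = $10.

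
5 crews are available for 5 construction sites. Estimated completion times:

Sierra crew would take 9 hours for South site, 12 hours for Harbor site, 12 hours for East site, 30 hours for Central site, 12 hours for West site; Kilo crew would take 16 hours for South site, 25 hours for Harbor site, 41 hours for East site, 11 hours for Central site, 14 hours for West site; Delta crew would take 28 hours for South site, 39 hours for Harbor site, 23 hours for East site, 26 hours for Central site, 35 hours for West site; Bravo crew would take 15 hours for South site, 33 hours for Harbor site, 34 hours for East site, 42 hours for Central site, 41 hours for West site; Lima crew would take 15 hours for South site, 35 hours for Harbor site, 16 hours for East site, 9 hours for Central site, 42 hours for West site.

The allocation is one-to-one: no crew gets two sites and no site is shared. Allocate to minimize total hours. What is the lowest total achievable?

Minimum total: 73 hours

Optimal: Sierra crew→Harbor site (12 hours), Kilo crew→West site (14 hours), Delta crew→East site (23 hours), Bravo crew→South site (15 hours), Lima crew→Central site (9 hours) — total 12+14+23+15+9 = 73 hours.
Next-best assignment: Sierra crew→Harbor site, Kilo crew→West site, Delta crew→Central site, Bravo crew→South site, Lima crew→East site = 83 hours.
Every other assignment is strictly worse.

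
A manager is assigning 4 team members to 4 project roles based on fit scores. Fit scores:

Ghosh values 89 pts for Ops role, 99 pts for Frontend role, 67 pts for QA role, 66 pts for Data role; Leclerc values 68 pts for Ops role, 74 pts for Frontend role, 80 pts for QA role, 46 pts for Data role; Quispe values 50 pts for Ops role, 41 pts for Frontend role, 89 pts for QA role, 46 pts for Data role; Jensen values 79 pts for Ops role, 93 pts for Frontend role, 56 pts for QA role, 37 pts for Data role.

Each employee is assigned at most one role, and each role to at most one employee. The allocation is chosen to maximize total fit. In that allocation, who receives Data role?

Leclerc receives Data role.

Optimal: Ghosh→Ops role (89 pts), Leclerc→Data role (46 pts), Quispe→QA role (89 pts), Jensen→Frontend role (93 pts) — total 89+46+89+93 = 317 pts.
Row-greedy (each employee in turn takes its best remaining role) gives 266 pts, worse by 51.
Next-best assignment: Ghosh→Data role, Leclerc→Ops role, Quispe→QA role, Jensen→Frontend role = 316 pts.
Swapping Quispe↔Jensen (Quispe→Frontend role 41 pts, Jensen→QA role 56 pts) loses 85.
Checked against all permutations: 317 pts is optimal.
Leclerc's own top role is QA role (80 pts), but forcing Leclerc→QA role and reassigning the rest optimally gives only 308 pts — worse by 9.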